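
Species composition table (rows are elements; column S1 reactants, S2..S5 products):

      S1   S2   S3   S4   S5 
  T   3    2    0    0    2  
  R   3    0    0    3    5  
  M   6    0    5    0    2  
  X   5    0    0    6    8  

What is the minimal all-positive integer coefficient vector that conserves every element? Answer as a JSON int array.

T: 6·3 = 18 | 6·2+6·0+1·0+3·2 = 18
R: 6·3 = 18 | 6·0+6·0+1·3+3·5 = 18
M: 6·6 = 36 | 6·0+6·5+1·0+3·2 = 36
X: 6·5 = 30 | 6·0+6·0+1·6+3·8 = 30
gcd(6,6,6,1,3) = 1

Coefficients: [6, 6, 6, 1, 3]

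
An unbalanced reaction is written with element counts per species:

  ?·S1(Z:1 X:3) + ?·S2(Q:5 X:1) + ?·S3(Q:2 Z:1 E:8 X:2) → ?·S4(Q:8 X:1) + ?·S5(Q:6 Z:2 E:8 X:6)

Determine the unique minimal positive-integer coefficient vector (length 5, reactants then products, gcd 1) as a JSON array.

Q: 3·0+4·5+3·2 = 26 | 1·8+3·6 = 26
Z: 3·1+4·0+3·1 = 6 | 1·0+3·2 = 6
E: 3·0+4·0+3·8 = 24 | 1·0+3·8 = 24
X: 3·3+4·1+3·2 = 19 | 1·1+3·6 = 19
gcd(3,4,3,1,3) = 1

Coefficients: [3, 4, 3, 1, 3]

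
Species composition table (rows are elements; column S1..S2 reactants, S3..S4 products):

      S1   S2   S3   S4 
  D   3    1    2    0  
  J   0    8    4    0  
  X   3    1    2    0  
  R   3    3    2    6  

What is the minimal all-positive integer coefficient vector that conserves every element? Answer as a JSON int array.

D: 3·3+3·1 = 12 | 6·2+1·0 = 12
J: 3·0+3·8 = 24 | 6·4+1·0 = 24
X: 3·3+3·1 = 12 | 6·2+1·0 = 12
R: 3·3+3·3 = 18 | 6·2+1·6 = 18
gcd(3,3,6,1) = 1

Coefficients: [3, 3, 6, 1]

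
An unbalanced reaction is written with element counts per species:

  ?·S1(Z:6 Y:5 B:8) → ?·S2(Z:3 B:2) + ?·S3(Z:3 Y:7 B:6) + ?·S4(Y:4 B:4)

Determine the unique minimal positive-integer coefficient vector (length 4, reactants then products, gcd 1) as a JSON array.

Coefficients: [3, 5, 1, 2]

Z: 3·6 = 18 | 5·3+1·3+2·0 = 18
Y: 3·5 = 15 | 5·0+1·7+2·4 = 15
B: 3·8 = 24 | 5·2+1·6+2·4 = 24
gcd(3,5,1,2) = 1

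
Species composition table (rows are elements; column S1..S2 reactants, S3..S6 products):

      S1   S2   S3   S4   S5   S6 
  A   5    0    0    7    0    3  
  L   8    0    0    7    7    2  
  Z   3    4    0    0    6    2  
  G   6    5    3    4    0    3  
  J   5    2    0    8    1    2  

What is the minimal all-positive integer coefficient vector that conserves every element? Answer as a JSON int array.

Coefficients: [4, 1, 5, 2, 2, 2]

A: 4·5+1·0 = 20 | 5·0+2·7+2·0+2·3 = 20
L: 4·8+1·0 = 32 | 5·0+2·7+2·7+2·2 = 32
Z: 4·3+1·4 = 16 | 5·0+2·0+2·6+2·2 = 16
G: 4·6+1·5 = 29 | 5·3+2·4+2·0+2·3 = 29
J: 4·5+1·2 = 22 | 5·0+2·8+2·1+2·2 = 22
gcd(4,1,5,2,2,2) = 1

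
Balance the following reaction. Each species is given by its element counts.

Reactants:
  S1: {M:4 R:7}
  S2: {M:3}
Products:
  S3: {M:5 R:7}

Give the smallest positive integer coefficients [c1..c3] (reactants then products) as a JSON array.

M: 3·4+1·3 = 15 | 3·5 = 15
R: 3·7+1·0 = 21 | 3·7 = 21
gcd(3,1,3) = 1

Coefficients: [3, 1, 3]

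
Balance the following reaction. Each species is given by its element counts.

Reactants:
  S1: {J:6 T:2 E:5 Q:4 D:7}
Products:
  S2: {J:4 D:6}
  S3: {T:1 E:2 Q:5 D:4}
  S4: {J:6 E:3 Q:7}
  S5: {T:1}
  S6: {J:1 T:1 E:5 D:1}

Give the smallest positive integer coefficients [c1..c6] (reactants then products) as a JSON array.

Coefficients: [6, 5, 2, 2, 6, 4]

J: 6·6 = 36 | 5·4+2·0+2·6+6·0+4·1 = 36
T: 6·2 = 12 | 5·0+2·1+2·0+6·1+4·1 = 12
E: 6·5 = 30 | 5·0+2·2+2·3+6·0+4·5 = 30
Q: 6·4 = 24 | 5·0+2·5+2·7+6·0+4·0 = 24
D: 6·7 = 42 | 5·6+2·4+2·0+6·0+4·1 = 42
gcd(6,5,2,2,6,4) = 1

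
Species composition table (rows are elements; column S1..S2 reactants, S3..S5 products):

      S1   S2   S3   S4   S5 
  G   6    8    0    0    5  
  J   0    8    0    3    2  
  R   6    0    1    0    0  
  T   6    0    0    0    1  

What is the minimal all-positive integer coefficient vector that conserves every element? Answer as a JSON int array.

G: 1·6+3·8 = 30 | 6·0+4·0+6·5 = 30
J: 1·0+3·8 = 24 | 6·0+4·3+6·2 = 24
R: 1·6+3·0 = 6 | 6·1+4·0+6·0 = 6
T: 1·6+3·0 = 6 | 6·0+4·0+6·1 = 6
gcd(1,3,6,4,6) = 1

Coefficients: [1, 3, 6, 4, 6]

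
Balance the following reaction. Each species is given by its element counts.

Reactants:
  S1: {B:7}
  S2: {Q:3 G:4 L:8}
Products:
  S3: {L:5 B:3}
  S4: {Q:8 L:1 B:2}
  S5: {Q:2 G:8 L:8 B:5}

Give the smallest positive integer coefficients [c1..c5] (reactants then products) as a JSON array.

Q: 3·0+4·3 = 12 | 3·0+1·8+2·2 = 12
G: 3·0+4·4 = 16 | 3·0+1·0+2·8 = 16
L: 3·0+4·8 = 32 | 3·5+1·1+2·8 = 32
B: 3·7+4·0 = 21 | 3·3+1·2+2·5 = 21
gcd(3,4,3,1,2) = 1

Coefficients: [3, 4, 3, 1, 2]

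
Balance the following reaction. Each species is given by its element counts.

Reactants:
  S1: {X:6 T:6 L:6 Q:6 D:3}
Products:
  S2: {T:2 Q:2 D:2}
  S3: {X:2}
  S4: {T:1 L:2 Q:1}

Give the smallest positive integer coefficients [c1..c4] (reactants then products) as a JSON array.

X: 2·6 = 12 | 3·0+6·2+6·0 = 12
T: 2·6 = 12 | 3·2+6·0+6·1 = 12
L: 2·6 = 12 | 3·0+6·0+6·2 = 12
Q: 2·6 = 12 | 3·2+6·0+6·1 = 12
D: 2·3 = 6 | 3·2+6·0+6·0 = 6
gcd(2,3,6,6) = 1

Coefficients: [2, 3, 6, 6]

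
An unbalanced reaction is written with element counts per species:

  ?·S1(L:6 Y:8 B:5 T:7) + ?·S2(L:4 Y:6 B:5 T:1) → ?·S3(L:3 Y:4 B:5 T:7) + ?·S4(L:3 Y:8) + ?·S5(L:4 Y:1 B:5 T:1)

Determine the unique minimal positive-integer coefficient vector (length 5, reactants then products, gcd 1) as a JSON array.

Coefficients: [5, 4, 5, 5, 4]

L: 5·6+4·4 = 46 | 5·3+5·3+4·4 = 46
Y: 5·8+4·6 = 64 | 5·4+5·8+4·1 = 64
B: 5·5+4·5 = 45 | 5·5+5·0+4·5 = 45
T: 5·7+4·1 = 39 | 5·7+5·0+4·1 = 39
gcd(5,4,5,5,4) = 1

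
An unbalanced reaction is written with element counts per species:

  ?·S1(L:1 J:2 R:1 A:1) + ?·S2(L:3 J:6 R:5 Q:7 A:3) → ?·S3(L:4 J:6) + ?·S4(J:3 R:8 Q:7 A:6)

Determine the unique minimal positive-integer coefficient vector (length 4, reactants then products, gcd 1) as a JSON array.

L: 6·1+2·3 = 12 | 3·4+2·0 = 12
J: 6·2+2·6 = 24 | 3·6+2·3 = 24
R: 6·1+2·5 = 16 | 3·0+2·8 = 16
Q: 6·0+2·7 = 14 | 3·0+2·7 = 14
A: 6·1+2·3 = 12 | 3·0+2·6 = 12
gcd(6,2,3,2) = 1

Coefficients: [6, 2, 3, 2]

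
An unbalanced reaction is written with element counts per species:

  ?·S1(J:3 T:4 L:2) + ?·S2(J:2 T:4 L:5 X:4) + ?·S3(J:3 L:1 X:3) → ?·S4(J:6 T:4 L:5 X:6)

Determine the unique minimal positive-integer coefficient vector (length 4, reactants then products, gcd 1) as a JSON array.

Coefficients: [2, 3, 6, 5]

J: 2·3+3·2+6·3 = 30 | 5·6 = 30
T: 2·4+3·4+6·0 = 20 | 5·4 = 20
L: 2·2+3·5+6·1 = 25 | 5·5 = 25
X: 2·0+3·4+6·3 = 30 | 5·6 = 30
gcd(2,3,6,5) = 1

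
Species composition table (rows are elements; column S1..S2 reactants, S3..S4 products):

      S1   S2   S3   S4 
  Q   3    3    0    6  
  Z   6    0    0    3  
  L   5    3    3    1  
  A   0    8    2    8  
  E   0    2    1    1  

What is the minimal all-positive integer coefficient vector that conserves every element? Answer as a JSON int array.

Coefficients: [1, 3, 4, 2]

Q: 1·3+3·3 = 12 | 4·0+2·6 = 12
Z: 1·6+3·0 = 6 | 4·0+2·3 = 6
L: 1·5+3·3 = 14 | 4·3+2·1 = 14
A: 1·0+3·8 = 24 | 4·2+2·8 = 24
E: 1·0+3·2 = 6 | 4·1+2·1 = 6
gcd(1,3,4,2) = 1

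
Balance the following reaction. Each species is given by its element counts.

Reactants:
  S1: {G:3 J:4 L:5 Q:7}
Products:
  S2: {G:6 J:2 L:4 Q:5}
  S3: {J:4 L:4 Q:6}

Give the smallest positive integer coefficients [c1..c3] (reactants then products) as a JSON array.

Coefficients: [4, 2, 3]

G: 4·3 = 12 | 2·6+3·0 = 12
J: 4·4 = 16 | 2·2+3·4 = 16
L: 4·5 = 20 | 2·4+3·4 = 20
Q: 4·7 = 28 | 2·5+3·6 = 28
gcd(4,2,3) = 1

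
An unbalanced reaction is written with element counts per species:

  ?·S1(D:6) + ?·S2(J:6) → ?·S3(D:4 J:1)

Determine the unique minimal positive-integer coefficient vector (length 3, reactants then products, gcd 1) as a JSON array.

D: 4·6+1·0 = 24 | 6·4 = 24
J: 4·0+1·6 = 6 | 6·1 = 6
gcd(4,1,6) = 1

Coefficients: [4, 1, 6]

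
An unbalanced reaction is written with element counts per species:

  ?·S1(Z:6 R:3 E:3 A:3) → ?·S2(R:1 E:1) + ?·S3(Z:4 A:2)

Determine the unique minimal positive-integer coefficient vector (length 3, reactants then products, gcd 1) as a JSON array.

Z: 2·6 = 12 | 6·0+3·4 = 12
R: 2·3 = 6 | 6·1+3·0 = 6
E: 2·3 = 6 | 6·1+3·0 = 6
A: 2·3 = 6 | 6·0+3·2 = 6
gcd(2,6,3) = 1

Coefficients: [2, 6, 3]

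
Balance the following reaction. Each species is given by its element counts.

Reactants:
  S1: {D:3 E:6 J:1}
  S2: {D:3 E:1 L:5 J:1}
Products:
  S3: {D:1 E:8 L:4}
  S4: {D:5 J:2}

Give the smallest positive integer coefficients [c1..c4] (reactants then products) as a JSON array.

Coefficients: [6, 4, 5, 5]

D: 6·3+4·3 = 30 | 5·1+5·5 = 30
E: 6·6+4·1 = 40 | 5·8+5·0 = 40
L: 6·0+4·5 = 20 | 5·4+5·0 = 20
J: 6·1+4·1 = 10 | 5·0+5·2 = 10
gcd(6,4,5,5) = 1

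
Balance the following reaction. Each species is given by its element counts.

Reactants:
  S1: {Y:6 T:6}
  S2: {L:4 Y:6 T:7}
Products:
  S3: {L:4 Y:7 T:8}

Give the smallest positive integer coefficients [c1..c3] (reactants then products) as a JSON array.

L: 1·0+6·4 = 24 | 6·4 = 24
Y: 1·6+6·6 = 42 | 6·7 = 42
T: 1·6+6·7 = 48 | 6·8 = 48
gcd(1,6,6) = 1

Coefficients: [1, 6, 6]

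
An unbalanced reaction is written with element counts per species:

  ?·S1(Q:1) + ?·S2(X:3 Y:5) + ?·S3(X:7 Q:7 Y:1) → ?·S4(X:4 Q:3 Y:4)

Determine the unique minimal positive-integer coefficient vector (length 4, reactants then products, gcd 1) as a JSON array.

X: 5·0+3·3+1·7 = 16 | 4·4 = 16
Q: 5·1+3·0+1·7 = 12 | 4·3 = 12
Y: 5·0+3·5+1·1 = 16 | 4·4 = 16
gcd(5,3,1,4) = 1

Coefficients: [5, 3, 1, 4]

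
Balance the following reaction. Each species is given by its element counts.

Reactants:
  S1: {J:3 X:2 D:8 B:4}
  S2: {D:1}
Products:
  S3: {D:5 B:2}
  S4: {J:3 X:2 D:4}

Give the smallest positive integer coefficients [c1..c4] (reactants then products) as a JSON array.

J: 1·3+6·0 = 3 | 2·0+1·3 = 3
X: 1·2+6·0 = 2 | 2·0+1·2 = 2
D: 1·8+6·1 = 14 | 2·5+1·4 = 14
B: 1·4+6·0 = 4 | 2·2+1·0 = 4
gcd(1,6,2,1) = 1

Coefficients: [1, 6, 2, 1]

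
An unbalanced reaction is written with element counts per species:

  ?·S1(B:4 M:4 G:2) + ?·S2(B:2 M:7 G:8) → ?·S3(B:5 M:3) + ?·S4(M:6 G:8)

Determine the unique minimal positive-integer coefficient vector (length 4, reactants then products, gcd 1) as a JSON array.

B: 4·4+2·2 = 20 | 4·5+3·0 = 20
M: 4·4+2·7 = 30 | 4·3+3·6 = 30
G: 4·2+2·8 = 24 | 4·0+3·8 = 24
gcd(4,2,4,3) = 1

Coefficients: [4, 2, 4, 3]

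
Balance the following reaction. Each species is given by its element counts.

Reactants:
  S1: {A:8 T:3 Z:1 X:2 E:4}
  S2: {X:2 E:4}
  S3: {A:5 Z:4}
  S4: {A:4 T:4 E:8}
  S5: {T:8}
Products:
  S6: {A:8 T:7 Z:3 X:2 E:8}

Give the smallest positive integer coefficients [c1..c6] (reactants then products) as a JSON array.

Coefficients: [2, 4, 4, 3, 3, 6]

A: 2·8+4·0+4·5+3·4+3·0 = 48 | 6·8 = 48
T: 2·3+4·0+4·0+3·4+3·8 = 42 | 6·7 = 42
Z: 2·1+4·0+4·4+3·0+3·0 = 18 | 6·3 = 18
X: 2·2+4·2+4·0+3·0+3·0 = 12 | 6·2 = 12
E: 2·4+4·4+4·0+3·8+3·0 = 48 | 6·8 = 48
gcd(2,4,4,3,3,6) = 1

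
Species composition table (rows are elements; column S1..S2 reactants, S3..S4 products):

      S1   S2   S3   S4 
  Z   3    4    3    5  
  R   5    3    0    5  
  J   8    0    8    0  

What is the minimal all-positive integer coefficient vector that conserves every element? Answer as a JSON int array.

Z: 1·3+5·4 = 23 | 1·3+4·5 = 23
R: 1·5+5·3 = 20 | 1·0+4·5 = 20
J: 1·8+5·0 = 8 | 1·8+4·0 = 8
gcd(1,5,1,4) = 1

Coefficients: [1, 5, 1, 4]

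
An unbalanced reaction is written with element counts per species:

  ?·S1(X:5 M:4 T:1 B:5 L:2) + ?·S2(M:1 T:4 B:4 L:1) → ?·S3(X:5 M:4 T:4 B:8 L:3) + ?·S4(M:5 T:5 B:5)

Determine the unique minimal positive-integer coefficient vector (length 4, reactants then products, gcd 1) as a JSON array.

X: 5·5+5·0 = 25 | 5·5+1·0 = 25
M: 5·4+5·1 = 25 | 5·4+1·5 = 25
T: 5·1+5·4 = 25 | 5·4+1·5 = 25
B: 5·5+5·4 = 45 | 5·8+1·5 = 45
L: 5·2+5·1 = 15 | 5·3+1·0 = 15
gcd(5,5,5,1) = 1

Coefficients: [5, 5, 5, 1]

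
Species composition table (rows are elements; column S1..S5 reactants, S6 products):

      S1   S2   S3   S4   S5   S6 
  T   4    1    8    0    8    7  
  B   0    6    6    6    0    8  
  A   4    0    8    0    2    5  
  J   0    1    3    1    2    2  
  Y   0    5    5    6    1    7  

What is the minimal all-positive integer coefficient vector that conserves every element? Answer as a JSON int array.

Coefficients: [5, 6, 1, 1, 1, 6]

T: 5·4+6·1+1·8+1·0+1·8 = 42 | 6·7 = 42
B: 5·0+6·6+1·6+1·6+1·0 = 48 | 6·8 = 48
A: 5·4+6·0+1·8+1·0+1·2 = 30 | 6·5 = 30
J: 5·0+6·1+1·3+1·1+1·2 = 12 | 6·2 = 12
Y: 5·0+6·5+1·5+1·6+1·1 = 42 | 6·7 = 42
gcd(5,6,1,1,1,6) = 1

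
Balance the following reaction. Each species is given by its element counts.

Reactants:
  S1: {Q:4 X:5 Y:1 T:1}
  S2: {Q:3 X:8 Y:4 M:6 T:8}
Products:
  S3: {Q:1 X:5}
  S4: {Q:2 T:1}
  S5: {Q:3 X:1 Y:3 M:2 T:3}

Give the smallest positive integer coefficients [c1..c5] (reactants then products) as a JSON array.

Q: 5·4+1·3 = 23 | 6·1+4·2+3·3 = 23
X: 5·5+1·8 = 33 | 6·5+4·0+3·1 = 33
Y: 5·1+1·4 = 9 | 6·0+4·0+3·3 = 9
M: 5·0+1·6 = 6 | 6·0+4·0+3·2 = 6
T: 5·1+1·8 = 13 | 6·0+4·1+3·3 = 13
gcd(5,1,6,4,3) = 1

Coefficients: [5, 1, 6, 4, 3]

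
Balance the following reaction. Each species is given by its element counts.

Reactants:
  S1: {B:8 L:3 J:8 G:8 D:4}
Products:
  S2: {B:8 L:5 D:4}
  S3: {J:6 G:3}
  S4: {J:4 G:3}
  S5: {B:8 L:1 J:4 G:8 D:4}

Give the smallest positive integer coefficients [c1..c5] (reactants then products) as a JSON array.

Coefficients: [6, 3, 2, 6, 3]

B: 6·8 = 48 | 3·8+2·0+6·0+3·8 = 48
L: 6·3 = 18 | 3·5+2·0+6·0+3·1 = 18
J: 6·8 = 48 | 3·0+2·6+6·4+3·4 = 48
G: 6·8 = 48 | 3·0+2·3+6·3+3·8 = 48
D: 6·4 = 24 | 3·4+2·0+6·0+3·4 = 24
gcd(6,3,2,6,3) = 1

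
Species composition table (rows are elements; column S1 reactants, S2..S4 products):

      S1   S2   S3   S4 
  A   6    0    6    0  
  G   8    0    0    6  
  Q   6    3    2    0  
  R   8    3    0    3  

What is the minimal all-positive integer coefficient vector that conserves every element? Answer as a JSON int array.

Coefficients: [3, 4, 3, 4]

A: 3·6 = 18 | 4·0+3·6+4·0 = 18
G: 3·8 = 24 | 4·0+3·0+4·6 = 24
Q: 3·6 = 18 | 4·3+3·2+4·0 = 18
R: 3·8 = 24 | 4·3+3·0+4·3 = 24
gcd(3,4,3,4) = 1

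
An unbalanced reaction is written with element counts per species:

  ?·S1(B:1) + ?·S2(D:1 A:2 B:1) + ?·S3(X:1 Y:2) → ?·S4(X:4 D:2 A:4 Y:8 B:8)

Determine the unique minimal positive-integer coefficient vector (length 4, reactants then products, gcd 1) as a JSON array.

X: 6·0+2·0+4·1 = 4 | 1·4 = 4
D: 6·0+2·1+4·0 = 2 | 1·2 = 2
A: 6·0+2·2+4·0 = 4 | 1·4 = 4
Y: 6·0+2·0+4·2 = 8 | 1·8 = 8
B: 6·1+2·1+4·0 = 8 | 1·8 = 8
gcd(6,2,4,1) = 1

Coefficients: [6, 2, 4, 1]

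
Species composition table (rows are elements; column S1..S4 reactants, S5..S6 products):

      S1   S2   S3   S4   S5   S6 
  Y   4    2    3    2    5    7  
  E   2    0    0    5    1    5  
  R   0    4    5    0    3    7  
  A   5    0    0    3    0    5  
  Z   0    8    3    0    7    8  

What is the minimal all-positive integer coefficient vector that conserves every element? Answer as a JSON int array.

Coefficients: [3, 5, 5, 5, 1, 6]

Y: 3·4+5·2+5·3+5·2 = 47 | 1·5+6·7 = 47
E: 3·2+5·0+5·0+5·5 = 31 | 1·1+6·5 = 31
R: 3·0+5·4+5·5+5·0 = 45 | 1·3+6·7 = 45
A: 3·5+5·0+5·0+5·3 = 30 | 1·0+6·5 = 30
Z: 3·0+5·8+5·3+5·0 = 55 | 1·7+6·8 = 55
gcd(3,5,5,5,1,6) = 1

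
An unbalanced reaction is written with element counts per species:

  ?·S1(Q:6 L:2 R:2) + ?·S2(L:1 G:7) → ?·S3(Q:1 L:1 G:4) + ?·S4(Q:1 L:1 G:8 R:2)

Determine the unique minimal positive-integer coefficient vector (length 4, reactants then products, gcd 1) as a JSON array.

Coefficients: [1, 4, 5, 1]

Q: 1·6+4·0 = 6 | 5·1+1·1 = 6
L: 1·2+4·1 = 6 | 5·1+1·1 = 6
G: 1·0+4·7 = 28 | 5·4+1·8 = 28
R: 1·2+4·0 = 2 | 5·0+1·2 = 2
gcd(1,4,5,1) = 1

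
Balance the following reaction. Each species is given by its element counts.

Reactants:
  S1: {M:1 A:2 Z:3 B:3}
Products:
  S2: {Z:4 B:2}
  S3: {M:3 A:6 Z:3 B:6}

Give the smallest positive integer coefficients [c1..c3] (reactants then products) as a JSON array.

M: 6·1 = 6 | 3·0+2·3 = 6
A: 6·2 = 12 | 3·0+2·6 = 12
Z: 6·3 = 18 | 3·4+2·3 = 18
B: 6·3 = 18 | 3·2+2·6 = 18
gcd(6,3,2) = 1

Coefficients: [6, 3, 2]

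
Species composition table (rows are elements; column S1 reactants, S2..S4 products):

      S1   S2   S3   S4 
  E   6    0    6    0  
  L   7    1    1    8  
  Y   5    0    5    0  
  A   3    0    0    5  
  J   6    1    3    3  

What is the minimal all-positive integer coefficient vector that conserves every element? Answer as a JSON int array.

E: 5·6 = 30 | 6·0+5·6+3·0 = 30
L: 5·7 = 35 | 6·1+5·1+3·8 = 35
Y: 5·5 = 25 | 6·0+5·5+3·0 = 25
A: 5·3 = 15 | 6·0+5·0+3·5 = 15
J: 5·6 = 30 | 6·1+5·3+3·3 = 30
gcd(5,6,5,3) = 1

Coefficients: [5, 6, 5, 3]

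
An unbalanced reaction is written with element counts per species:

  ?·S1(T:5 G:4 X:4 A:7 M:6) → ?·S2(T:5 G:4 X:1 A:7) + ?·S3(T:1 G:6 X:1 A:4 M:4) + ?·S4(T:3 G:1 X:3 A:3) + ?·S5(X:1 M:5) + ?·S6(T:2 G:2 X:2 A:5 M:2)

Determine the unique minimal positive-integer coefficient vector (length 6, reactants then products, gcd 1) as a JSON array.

T: 6·5 = 30 | 3·5+1·1+4·3+6·0+1·2 = 30
G: 6·4 = 24 | 3·4+1·6+4·1+6·0+1·2 = 24
X: 6·4 = 24 | 3·1+1·1+4·3+6·1+1·2 = 24
A: 6·7 = 42 | 3·7+1·4+4·3+6·0+1·5 = 42
M: 6·6 = 36 | 3·0+1·4+4·0+6·5+1·2 = 36
gcd(6,3,1,4,6,1) = 1

Coefficients: [6, 3, 1, 4, 6, 1]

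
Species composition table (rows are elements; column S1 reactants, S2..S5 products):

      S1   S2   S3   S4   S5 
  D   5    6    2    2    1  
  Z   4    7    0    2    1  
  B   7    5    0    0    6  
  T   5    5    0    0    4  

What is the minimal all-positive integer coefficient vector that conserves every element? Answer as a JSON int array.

D: 5·5 = 25 | 1·6+3·2+4·2+5·1 = 25
Z: 5·4 = 20 | 1·7+3·0+4·2+5·1 = 20
B: 5·7 = 35 | 1·5+3·0+4·0+5·6 = 35
T: 5·5 = 25 | 1·5+3·0+4·0+5·4 = 25
gcd(5,1,3,4,5) = 1

Coefficients: [5, 1, 3, 4, 5]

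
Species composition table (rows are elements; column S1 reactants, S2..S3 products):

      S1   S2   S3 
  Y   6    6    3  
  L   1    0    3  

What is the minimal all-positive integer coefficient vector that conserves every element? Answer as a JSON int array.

Coefficients: [6, 5, 2]

Y: 6·6 = 36 | 5·6+2·3 = 36
L: 6·1 = 6 | 5·0+2·3 = 6
gcd(6,5,2) = 1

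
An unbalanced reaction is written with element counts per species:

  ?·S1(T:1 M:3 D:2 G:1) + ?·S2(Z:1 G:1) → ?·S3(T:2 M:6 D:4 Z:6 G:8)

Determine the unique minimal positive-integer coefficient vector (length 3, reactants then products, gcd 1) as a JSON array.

Coefficients: [2, 6, 1]

T: 2·1+6·0 = 2 | 1·2 = 2
M: 2·3+6·0 = 6 | 1·6 = 6
D: 2·2+6·0 = 4 | 1·4 = 4
Z: 2·0+6·1 = 6 | 1·6 = 6
G: 2·1+6·1 = 8 | 1·8 = 8
gcd(2,6,1) = 1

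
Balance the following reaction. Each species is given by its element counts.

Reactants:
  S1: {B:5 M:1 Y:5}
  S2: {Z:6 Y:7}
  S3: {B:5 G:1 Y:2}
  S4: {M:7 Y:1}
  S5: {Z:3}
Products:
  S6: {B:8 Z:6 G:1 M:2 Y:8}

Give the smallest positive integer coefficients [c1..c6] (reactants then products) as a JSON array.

Coefficients: [3, 2, 5, 1, 6, 5]

B: 3·5+2·0+5·5+1·0+6·0 = 40 | 5·8 = 40
Z: 3·0+2·6+5·0+1·0+6·3 = 30 | 5·6 = 30
G: 3·0+2·0+5·1+1·0+6·0 = 5 | 5·1 = 5
M: 3·1+2·0+5·0+1·7+6·0 = 10 | 5·2 = 10
Y: 3·5+2·7+5·2+1·1+6·0 = 40 | 5·8 = 40
gcd(3,2,5,1,6,5) = 1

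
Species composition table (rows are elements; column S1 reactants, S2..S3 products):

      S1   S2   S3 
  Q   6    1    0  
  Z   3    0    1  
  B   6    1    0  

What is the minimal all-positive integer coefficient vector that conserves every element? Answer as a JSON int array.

Coefficients: [1, 6, 3]

Q: 1·6 = 6 | 6·1+3·0 = 6
Z: 1·3 = 3 | 6·0+3·1 = 3
B: 1·6 = 6 | 6·1+3·0 = 6
gcd(1,6,3) = 1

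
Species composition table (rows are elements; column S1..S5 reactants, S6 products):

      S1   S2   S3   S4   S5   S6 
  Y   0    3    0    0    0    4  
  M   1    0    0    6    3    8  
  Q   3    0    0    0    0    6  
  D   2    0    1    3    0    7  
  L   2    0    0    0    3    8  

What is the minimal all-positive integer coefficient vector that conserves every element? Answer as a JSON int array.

Y: 6·0+4·3+6·0+1·0+4·0 = 12 | 3·4 = 12
M: 6·1+4·0+6·0+1·6+4·3 = 24 | 3·8 = 24
Q: 6·3+4·0+6·0+1·0+4·0 = 18 | 3·6 = 18
D: 6·2+4·0+6·1+1·3+4·0 = 21 | 3·7 = 21
L: 6·2+4·0+6·0+1·0+4·3 = 24 | 3·8 = 24
gcd(6,4,6,1,4,3) = 1

Coefficients: [6, 4, 6, 1, 4, 3]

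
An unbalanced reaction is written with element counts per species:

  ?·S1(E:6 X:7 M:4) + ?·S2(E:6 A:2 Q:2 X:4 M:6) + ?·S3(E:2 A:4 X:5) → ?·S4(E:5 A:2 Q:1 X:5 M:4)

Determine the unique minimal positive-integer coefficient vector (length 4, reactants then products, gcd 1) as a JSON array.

Coefficients: [1, 2, 1, 4]

E: 1·6+2·6+1·2 = 20 | 4·5 = 20
A: 1·0+2·2+1·4 = 8 | 4·2 = 8
Q: 1·0+2·2+1·0 = 4 | 4·1 = 4
X: 1·7+2·4+1·5 = 20 | 4·5 = 20
M: 1·4+2·6+1·0 = 16 | 4·4 = 16
gcd(1,2,1,4) = 1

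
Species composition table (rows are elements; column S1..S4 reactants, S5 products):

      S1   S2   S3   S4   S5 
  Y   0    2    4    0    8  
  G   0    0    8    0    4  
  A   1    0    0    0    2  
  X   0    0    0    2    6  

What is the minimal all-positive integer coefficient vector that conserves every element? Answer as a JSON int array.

Y: 4·0+6·2+1·4+6·0 = 16 | 2·8 = 16
G: 4·0+6·0+1·8+6·0 = 8 | 2·4 = 8
A: 4·1+6·0+1·0+6·0 = 4 | 2·2 = 4
X: 4·0+6·0+1·0+6·2 = 12 | 2·6 = 12
gcd(4,6,1,6,2) = 1

Coefficients: [4, 6, 1, 6, 2]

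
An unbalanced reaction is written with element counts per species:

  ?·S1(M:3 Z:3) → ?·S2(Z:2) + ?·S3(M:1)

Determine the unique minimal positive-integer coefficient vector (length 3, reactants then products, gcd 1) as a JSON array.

M: 2·3 = 6 | 3·0+6·1 = 6
Z: 2·3 = 6 | 3·2+6·0 = 6
gcd(2,3,6) = 1

Coefficients: [2, 3, 6]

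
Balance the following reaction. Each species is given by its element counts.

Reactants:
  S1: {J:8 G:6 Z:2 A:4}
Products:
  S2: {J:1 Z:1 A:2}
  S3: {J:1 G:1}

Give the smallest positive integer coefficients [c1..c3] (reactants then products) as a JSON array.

Coefficients: [1, 2, 6]

J: 1·8 = 8 | 2·1+6·1 = 8
G: 1·6 = 6 | 2·0+6·1 = 6
Z: 1·2 = 2 | 2·1+6·0 = 2
A: 1·4 = 4 | 2·2+6·0 = 4
gcd(1,2,6) = 1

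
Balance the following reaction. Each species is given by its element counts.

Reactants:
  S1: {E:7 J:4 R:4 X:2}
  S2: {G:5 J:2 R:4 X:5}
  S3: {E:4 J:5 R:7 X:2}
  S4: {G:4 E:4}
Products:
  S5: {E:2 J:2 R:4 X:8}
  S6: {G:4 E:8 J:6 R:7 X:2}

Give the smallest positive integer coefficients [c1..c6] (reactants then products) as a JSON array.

Coefficients: [6, 4, 2, 1, 3, 6]

G: 6·0+4·5+2·0+1·4 = 24 | 3·0+6·4 = 24
E: 6·7+4·0+2·4+1·4 = 54 | 3·2+6·8 = 54
J: 6·4+4·2+2·5+1·0 = 42 | 3·2+6·6 = 42
R: 6·4+4·4+2·7+1·0 = 54 | 3·4+6·7 = 54
X: 6·2+4·5+2·2+1·0 = 36 | 3·8+6·2 = 36
gcd(6,4,2,1,3,6) = 1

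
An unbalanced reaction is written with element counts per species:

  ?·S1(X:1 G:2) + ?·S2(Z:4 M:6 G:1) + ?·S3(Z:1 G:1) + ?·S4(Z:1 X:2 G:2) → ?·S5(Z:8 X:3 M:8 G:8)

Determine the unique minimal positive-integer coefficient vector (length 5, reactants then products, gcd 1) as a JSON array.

Coefficients: [5, 4, 6, 2, 3]

Z: 5·0+4·4+6·1+2·1 = 24 | 3·8 = 24
X: 5·1+4·0+6·0+2·2 = 9 | 3·3 = 9
M: 5·0+4·6+6·0+2·0 = 24 | 3·8 = 24
G: 5·2+4·1+6·1+2·2 = 24 | 3·8 = 24
gcd(5,4,6,2,3) = 1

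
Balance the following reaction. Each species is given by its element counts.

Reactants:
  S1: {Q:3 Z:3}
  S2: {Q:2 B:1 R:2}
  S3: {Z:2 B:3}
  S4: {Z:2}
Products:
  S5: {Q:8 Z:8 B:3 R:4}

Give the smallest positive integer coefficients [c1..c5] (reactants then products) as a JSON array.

Q: 4·3+6·2+1·0+5·0 = 24 | 3·8 = 24
Z: 4·3+6·0+1·2+5·2 = 24 | 3·8 = 24
B: 4·0+6·1+1·3+5·0 = 9 | 3·3 = 9
R: 4·0+6·2+1·0+5·0 = 12 | 3·4 = 12
gcd(4,6,1,5,3) = 1

Coefficients: [4, 6, 1, 5, 3]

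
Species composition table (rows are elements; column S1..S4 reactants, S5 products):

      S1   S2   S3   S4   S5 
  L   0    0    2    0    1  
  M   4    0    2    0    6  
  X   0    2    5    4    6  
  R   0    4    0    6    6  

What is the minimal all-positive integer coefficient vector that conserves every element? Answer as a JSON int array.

Coefficients: [5, 3, 2, 2, 4]

L: 5·0+3·0+2·2+2·0 = 4 | 4·1 = 4
M: 5·4+3·0+2·2+2·0 = 24 | 4·6 = 24
X: 5·0+3·2+2·5+2·4 = 24 | 4·6 = 24
R: 5·0+3·4+2·0+2·6 = 24 | 4·6 = 24
gcd(5,3,2,2,4) = 1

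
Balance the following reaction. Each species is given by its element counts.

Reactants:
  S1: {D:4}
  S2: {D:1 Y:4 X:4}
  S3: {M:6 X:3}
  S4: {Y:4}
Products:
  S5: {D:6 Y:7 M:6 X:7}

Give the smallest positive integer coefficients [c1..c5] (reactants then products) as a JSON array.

Coefficients: [5, 4, 4, 3, 4]

D: 5·4+4·1+4·0+3·0 = 24 | 4·6 = 24
Y: 5·0+4·4+4·0+3·4 = 28 | 4·7 = 28
M: 5·0+4·0+4·6+3·0 = 24 | 4·6 = 24
X: 5·0+4·4+4·3+3·0 = 28 | 4·7 = 28
gcd(5,4,4,3,4) = 1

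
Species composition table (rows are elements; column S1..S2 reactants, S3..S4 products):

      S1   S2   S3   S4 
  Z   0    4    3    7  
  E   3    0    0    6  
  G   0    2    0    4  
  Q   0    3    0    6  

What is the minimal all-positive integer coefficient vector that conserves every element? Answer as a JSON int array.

Coefficients: [6, 6, 1, 3]

Z: 6·0+6·4 = 24 | 1·3+3·7 = 24
E: 6·3+6·0 = 18 | 1·0+3·6 = 18
G: 6·0+6·2 = 12 | 1·0+3·4 = 12
Q: 6·0+6·3 = 18 | 1·0+3·6 = 18
gcd(6,6,1,3) = 1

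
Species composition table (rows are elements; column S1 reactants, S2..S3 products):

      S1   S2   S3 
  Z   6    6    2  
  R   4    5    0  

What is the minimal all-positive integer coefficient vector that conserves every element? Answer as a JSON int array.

Coefficients: [5, 4, 3]

Z: 5·6 = 30 | 4·6+3·2 = 30
R: 5·4 = 20 | 4·5+3·0 = 20
gcd(5,4,3) = 1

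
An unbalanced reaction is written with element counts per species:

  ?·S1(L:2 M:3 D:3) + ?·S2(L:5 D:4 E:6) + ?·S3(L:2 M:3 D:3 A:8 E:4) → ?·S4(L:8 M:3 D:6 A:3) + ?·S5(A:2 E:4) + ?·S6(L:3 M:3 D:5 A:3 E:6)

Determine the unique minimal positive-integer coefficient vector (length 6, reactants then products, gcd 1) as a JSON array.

Coefficients: [5, 6, 5, 4, 5, 6]

L: 5·2+6·5+5·2 = 50 | 4·8+5·0+6·3 = 50
M: 5·3+6·0+5·3 = 30 | 4·3+5·0+6·3 = 30
D: 5·3+6·4+5·3 = 54 | 4·6+5·0+6·5 = 54
A: 5·0+6·0+5·8 = 40 | 4·3+5·2+6·3 = 40
E: 5·0+6·6+5·4 = 56 | 4·0+5·4+6·6 = 56
gcd(5,6,5,4,5,6) = 1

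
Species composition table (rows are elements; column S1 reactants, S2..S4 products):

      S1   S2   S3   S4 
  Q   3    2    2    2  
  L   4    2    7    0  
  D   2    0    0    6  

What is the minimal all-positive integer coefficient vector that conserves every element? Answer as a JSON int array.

Q: 6·3 = 18 | 5·2+2·2+2·2 = 18
L: 6·4 = 24 | 5·2+2·7+2·0 = 24
D: 6·2 = 12 | 5·0+2·0+2·6 = 12
gcd(6,5,2,2) = 1

Coefficients: [6, 5, 2, 2]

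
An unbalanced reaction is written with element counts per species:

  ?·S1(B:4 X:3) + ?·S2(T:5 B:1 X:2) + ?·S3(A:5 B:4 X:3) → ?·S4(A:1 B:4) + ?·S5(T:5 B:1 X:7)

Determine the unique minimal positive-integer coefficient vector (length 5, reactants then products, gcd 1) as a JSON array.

T: 4·0+3·5+1·0 = 15 | 5·0+3·5 = 15
A: 4·0+3·0+1·5 = 5 | 5·1+3·0 = 5
B: 4·4+3·1+1·4 = 23 | 5·4+3·1 = 23
X: 4·3+3·2+1·3 = 21 | 5·0+3·7 = 21
gcd(4,3,1,5,3) = 1

Coefficients: [4, 3, 1, 5, 3]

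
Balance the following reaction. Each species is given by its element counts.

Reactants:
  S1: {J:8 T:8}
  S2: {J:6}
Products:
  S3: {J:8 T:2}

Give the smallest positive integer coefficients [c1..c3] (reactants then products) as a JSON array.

J: 1·8+4·6 = 32 | 4·8 = 32
T: 1·8+4·0 = 8 | 4·2 = 8
gcd(1,4,4) = 1

Coefficients: [1, 4, 4]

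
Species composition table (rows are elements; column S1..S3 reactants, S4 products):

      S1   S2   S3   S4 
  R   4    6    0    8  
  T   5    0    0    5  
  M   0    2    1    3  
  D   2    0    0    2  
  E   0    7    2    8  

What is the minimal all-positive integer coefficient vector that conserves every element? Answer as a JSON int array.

R: 3·4+2·6+5·0 = 24 | 3·8 = 24
T: 3·5+2·0+5·0 = 15 | 3·5 = 15
M: 3·0+2·2+5·1 = 9 | 3·3 = 9
D: 3·2+2·0+5·0 = 6 | 3·2 = 6
E: 3·0+2·7+5·2 = 24 | 3·8 = 24
gcd(3,2,5,3) = 1

Coefficients: [3, 2, 5, 3]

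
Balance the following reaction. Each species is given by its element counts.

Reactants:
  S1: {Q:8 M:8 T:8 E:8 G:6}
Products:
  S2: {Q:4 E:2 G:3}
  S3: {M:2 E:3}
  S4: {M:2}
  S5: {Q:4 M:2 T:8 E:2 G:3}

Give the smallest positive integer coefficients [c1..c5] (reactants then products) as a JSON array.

Q: 3·8 = 24 | 3·4+4·0+5·0+3·4 = 24
M: 3·8 = 24 | 3·0+4·2+5·2+3·2 = 24
T: 3·8 = 24 | 3·0+4·0+5·0+3·8 = 24
E: 3·8 = 24 | 3·2+4·3+5·0+3·2 = 24
G: 3·6 = 18 | 3·3+4·0+5·0+3·3 = 18
gcd(3,3,4,5,3) = 1

Coefficients: [3, 3, 4, 5, 3]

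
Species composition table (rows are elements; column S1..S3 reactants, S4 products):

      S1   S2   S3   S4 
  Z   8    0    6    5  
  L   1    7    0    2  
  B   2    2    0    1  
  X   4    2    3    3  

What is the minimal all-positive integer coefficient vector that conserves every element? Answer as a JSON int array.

Z: 1·8+1·0+2·6 = 20 | 4·5 = 20
L: 1·1+1·7+2·0 = 8 | 4·2 = 8
B: 1·2+1·2+2·0 = 4 | 4·1 = 4
X: 1·4+1·2+2·3 = 12 | 4·3 = 12
gcd(1,1,2,4) = 1

Coefficients: [1, 1, 2, 4]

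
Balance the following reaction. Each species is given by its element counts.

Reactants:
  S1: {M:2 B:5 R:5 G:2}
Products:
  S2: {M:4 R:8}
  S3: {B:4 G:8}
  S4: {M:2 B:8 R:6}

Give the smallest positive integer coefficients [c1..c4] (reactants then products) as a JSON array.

Coefficients: [4, 1, 1, 2]

M: 4·2 = 8 | 1·4+1·0+2·2 = 8
B: 4·5 = 20 | 1·0+1·4+2·8 = 20
R: 4·5 = 20 | 1·8+1·0+2·6 = 20
G: 4·2 = 8 | 1·0+1·8+2·0 = 8
gcd(4,1,1,2) = 1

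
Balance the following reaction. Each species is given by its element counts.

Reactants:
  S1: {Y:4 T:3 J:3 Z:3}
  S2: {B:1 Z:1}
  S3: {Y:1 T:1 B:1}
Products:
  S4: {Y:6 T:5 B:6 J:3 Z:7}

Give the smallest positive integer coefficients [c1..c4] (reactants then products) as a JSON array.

Y: 1·4+4·0+2·1 = 6 | 1·6 = 6
T: 1·3+4·0+2·1 = 5 | 1·5 = 5
B: 1·0+4·1+2·1 = 6 | 1·6 = 6
J: 1·3+4·0+2·0 = 3 | 1·3 = 3
Z: 1·3+4·1+2·0 = 7 | 1·7 = 7
gcd(1,4,2,1) = 1

Coefficients: [1, 4, 2, 1]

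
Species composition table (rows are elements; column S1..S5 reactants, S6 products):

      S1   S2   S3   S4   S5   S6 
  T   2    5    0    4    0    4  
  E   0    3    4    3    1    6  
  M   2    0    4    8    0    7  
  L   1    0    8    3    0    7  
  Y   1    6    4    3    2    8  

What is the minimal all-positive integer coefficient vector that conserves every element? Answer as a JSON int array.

Coefficients: [1, 2, 4, 3, 5, 6]

T: 1·2+2·5+4·0+3·4+5·0 = 24 | 6·4 = 24
E: 1·0+2·3+4·4+3·3+5·1 = 36 | 6·6 = 36
M: 1·2+2·0+4·4+3·8+5·0 = 42 | 6·7 = 42
L: 1·1+2·0+4·8+3·3+5·0 = 42 | 6·7 = 42
Y: 1·1+2·6+4·4+3·3+5·2 = 48 | 6·8 = 48
gcd(1,2,4,3,5,6) = 1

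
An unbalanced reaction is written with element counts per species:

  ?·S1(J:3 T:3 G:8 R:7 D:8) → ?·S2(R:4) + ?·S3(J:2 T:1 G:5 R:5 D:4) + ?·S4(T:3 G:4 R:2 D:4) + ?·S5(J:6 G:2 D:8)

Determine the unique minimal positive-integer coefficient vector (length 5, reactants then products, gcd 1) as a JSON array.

J: 6·3 = 18 | 1·0+6·2+4·0+1·6 = 18
T: 6·3 = 18 | 1·0+6·1+4·3+1·0 = 18
G: 6·8 = 48 | 1·0+6·5+4·4+1·2 = 48
R: 6·7 = 42 | 1·4+6·5+4·2+1·0 = 42
D: 6·8 = 48 | 1·0+6·4+4·4+1·8 = 48
gcd(6,1,6,4,1) = 1

Coefficients: [6, 1, 6, 4, 1]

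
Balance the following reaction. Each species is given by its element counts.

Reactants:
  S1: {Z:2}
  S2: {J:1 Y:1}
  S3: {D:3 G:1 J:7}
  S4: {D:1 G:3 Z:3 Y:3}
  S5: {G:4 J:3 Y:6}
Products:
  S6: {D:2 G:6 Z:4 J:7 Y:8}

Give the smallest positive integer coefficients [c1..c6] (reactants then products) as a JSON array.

D: 5·0+2·0+2·3+2·1+4·0 = 8 | 4·2 = 8
G: 5·0+2·0+2·1+2·3+4·4 = 24 | 4·6 = 24
Z: 5·2+2·0+2·0+2·3+4·0 = 16 | 4·4 = 16
J: 5·0+2·1+2·7+2·0+4·3 = 28 | 4·7 = 28
Y: 5·0+2·1+2·0+2·3+4·6 = 32 | 4·8 = 32
gcd(5,2,2,2,4,4) = 1

Coefficients: [5, 2, 2, 2, 4, 4]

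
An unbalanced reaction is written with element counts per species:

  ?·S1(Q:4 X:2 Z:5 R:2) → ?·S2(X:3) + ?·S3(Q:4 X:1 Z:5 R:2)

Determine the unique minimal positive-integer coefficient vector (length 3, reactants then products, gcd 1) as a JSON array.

Coefficients: [3, 1, 3]

Q: 3·4 = 12 | 1·0+3·4 = 12
X: 3·2 = 6 | 1·3+3·1 = 6
Z: 3·5 = 15 | 1·0+3·5 = 15
R: 3·2 = 6 | 1·0+3·2 = 6
gcd(3,1,3) = 1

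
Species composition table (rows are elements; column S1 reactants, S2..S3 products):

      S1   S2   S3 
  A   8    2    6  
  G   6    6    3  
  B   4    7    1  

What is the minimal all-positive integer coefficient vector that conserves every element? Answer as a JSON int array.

Coefficients: [5, 2, 6]

A: 5·8 = 40 | 2·2+6·6 = 40
G: 5·6 = 30 | 2·6+6·3 = 30
B: 5·4 = 20 | 2·7+6·1 = 20
gcd(5,2,6) = 1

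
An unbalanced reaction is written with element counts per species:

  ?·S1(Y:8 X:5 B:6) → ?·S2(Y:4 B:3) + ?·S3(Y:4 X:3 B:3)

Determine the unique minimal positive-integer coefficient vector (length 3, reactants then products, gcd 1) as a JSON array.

Coefficients: [3, 1, 5]

Y: 3·8 = 24 | 1·4+5·4 = 24
X: 3·5 = 15 | 1·0+5·3 = 15
B: 3·6 = 18 | 1·3+5·3 = 18
gcd(3,1,5) = 1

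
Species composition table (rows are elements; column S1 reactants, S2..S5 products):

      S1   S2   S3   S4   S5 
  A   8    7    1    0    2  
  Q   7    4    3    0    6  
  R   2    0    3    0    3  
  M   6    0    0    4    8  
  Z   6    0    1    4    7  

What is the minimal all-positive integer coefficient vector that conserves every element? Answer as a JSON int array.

Coefficients: [6, 6, 2, 5, 2]

A: 6·8 = 48 | 6·7+2·1+5·0+2·2 = 48
Q: 6·7 = 42 | 6·4+2·3+5·0+2·6 = 42
R: 6·2 = 12 | 6·0+2·3+5·0+2·3 = 12
M: 6·6 = 36 | 6·0+2·0+5·4+2·8 = 36
Z: 6·6 = 36 | 6·0+2·1+5·4+2·7 = 36
gcd(6,6,2,5,2) = 1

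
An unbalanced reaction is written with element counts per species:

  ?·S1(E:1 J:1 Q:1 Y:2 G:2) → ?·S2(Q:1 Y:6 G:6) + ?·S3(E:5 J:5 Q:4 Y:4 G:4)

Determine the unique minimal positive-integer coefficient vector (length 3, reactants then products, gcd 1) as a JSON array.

Coefficients: [5, 1, 1]

E: 5·1 = 5 | 1·0+1·5 = 5
J: 5·1 = 5 | 1·0+1·5 = 5
Q: 5·1 = 5 | 1·1+1·4 = 5
Y: 5·2 = 10 | 1·6+1·4 = 10
G: 5·2 = 10 | 1·6+1·4 = 10
gcd(5,1,1) = 1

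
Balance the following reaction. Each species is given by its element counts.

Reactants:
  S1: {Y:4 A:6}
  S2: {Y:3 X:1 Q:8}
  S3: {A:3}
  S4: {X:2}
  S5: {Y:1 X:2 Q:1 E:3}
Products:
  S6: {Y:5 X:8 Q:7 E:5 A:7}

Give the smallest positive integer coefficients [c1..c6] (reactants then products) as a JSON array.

Coefficients: [1, 2, 5, 6, 5, 3]

Y: 1·4+2·3+5·0+6·0+5·1 = 15 | 3·5 = 15
X: 1·0+2·1+5·0+6·2+5·2 = 24 | 3·8 = 24
Q: 1·0+2·8+5·0+6·0+5·1 = 21 | 3·7 = 21
E: 1·0+2·0+5·0+6·0+5·3 = 15 | 3·5 = 15
A: 1·6+2·0+5·3+6·0+5·0 = 21 | 3·7 = 21
gcd(1,2,5,6,5,3) = 1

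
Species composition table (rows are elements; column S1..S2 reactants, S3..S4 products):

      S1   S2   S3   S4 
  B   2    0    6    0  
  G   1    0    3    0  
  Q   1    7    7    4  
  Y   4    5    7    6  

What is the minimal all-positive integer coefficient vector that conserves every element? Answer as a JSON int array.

Coefficients: [6, 4, 2, 5]

B: 6·2+4·0 = 12 | 2·6+5·0 = 12
G: 6·1+4·0 = 6 | 2·3+5·0 = 6
Q: 6·1+4·7 = 34 | 2·7+5·4 = 34
Y: 6·4+4·5 = 44 | 2·7+5·6 = 44
gcd(6,4,2,5) = 1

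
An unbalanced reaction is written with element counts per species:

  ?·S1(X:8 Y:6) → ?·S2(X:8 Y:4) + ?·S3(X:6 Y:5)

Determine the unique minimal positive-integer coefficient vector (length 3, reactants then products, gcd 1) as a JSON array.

Coefficients: [4, 1, 4]

X: 4·8 = 32 | 1·8+4·6 = 32
Y: 4·6 = 24 | 1·4+4·5 = 24
gcd(4,1,4) = 1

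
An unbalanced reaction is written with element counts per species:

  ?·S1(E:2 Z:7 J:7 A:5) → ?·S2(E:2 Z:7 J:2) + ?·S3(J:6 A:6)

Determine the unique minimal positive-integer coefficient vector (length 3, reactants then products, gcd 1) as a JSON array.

Coefficients: [6, 6, 5]

E: 6·2 = 12 | 6·2+5·0 = 12
Z: 6·7 = 42 | 6·7+5·0 = 42
J: 6·7 = 42 | 6·2+5·6 = 42
A: 6·5 = 30 | 6·0+5·6 = 30
gcd(6,6,5) = 1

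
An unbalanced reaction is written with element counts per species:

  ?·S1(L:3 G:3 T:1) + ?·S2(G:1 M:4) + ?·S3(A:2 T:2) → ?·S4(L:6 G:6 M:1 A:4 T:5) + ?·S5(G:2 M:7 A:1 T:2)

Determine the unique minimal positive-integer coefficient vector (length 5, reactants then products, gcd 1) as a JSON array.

Coefficients: [4, 4, 5, 2, 2]

L: 4·3+4·0+5·0 = 12 | 2·6+2·0 = 12
G: 4·3+4·1+5·0 = 16 | 2·6+2·2 = 16
M: 4·0+4·4+5·0 = 16 | 2·1+2·7 = 16
A: 4·0+4·0+5·2 = 10 | 2·4+2·1 = 10
T: 4·1+4·0+5·2 = 14 | 2·5+2·2 = 14
gcd(4,4,5,2,2) = 1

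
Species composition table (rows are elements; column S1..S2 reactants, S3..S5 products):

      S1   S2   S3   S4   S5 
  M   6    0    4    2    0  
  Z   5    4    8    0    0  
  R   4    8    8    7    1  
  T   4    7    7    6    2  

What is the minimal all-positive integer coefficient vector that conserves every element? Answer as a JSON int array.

Coefficients: [4, 5, 5, 2, 2]

M: 4·6+5·0 = 24 | 5·4+2·2+2·0 = 24
Z: 4·5+5·4 = 40 | 5·8+2·0+2·0 = 40
R: 4·4+5·8 = 56 | 5·8+2·7+2·1 = 56
T: 4·4+5·7 = 51 | 5·7+2·6+2·2 = 51
gcd(4,5,5,2,2) = 1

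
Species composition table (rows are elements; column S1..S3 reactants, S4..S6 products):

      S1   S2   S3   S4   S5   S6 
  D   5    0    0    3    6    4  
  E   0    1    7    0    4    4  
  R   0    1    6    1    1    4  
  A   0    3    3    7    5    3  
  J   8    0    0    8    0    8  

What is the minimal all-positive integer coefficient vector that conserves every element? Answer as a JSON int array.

D: 5·5+6·0+2·0 = 25 | 1·3+1·6+4·4 = 25
E: 5·0+6·1+2·7 = 20 | 1·0+1·4+4·4 = 20
R: 5·0+6·1+2·6 = 18 | 1·1+1·1+4·4 = 18
A: 5·0+6·3+2·3 = 24 | 1·7+1·5+4·3 = 24
J: 5·8+6·0+2·0 = 40 | 1·8+1·0+4·8 = 40
gcd(5,6,2,1,1,4) = 1

Coefficients: [5, 6, 2, 1, 1, 4]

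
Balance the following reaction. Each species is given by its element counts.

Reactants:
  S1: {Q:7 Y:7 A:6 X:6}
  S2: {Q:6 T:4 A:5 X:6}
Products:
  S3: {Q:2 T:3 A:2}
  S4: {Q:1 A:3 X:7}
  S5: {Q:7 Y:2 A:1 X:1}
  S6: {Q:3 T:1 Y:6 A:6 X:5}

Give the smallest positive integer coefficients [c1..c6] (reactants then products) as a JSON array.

Coefficients: [6, 5, 5, 5, 6, 5]

Q: 6·7+5·6 = 72 | 5·2+5·1+6·7+5·3 = 72
T: 6·0+5·4 = 20 | 5·3+5·0+6·0+5·1 = 20
Y: 6·7+5·0 = 42 | 5·0+5·0+6·2+5·6 = 42
A: 6·6+5·5 = 61 | 5·2+5·3+6·1+5·6 = 61
X: 6·6+5·6 = 66 | 5·0+5·7+6·1+5·5 = 66
gcd(6,5,5,5,6,5) = 1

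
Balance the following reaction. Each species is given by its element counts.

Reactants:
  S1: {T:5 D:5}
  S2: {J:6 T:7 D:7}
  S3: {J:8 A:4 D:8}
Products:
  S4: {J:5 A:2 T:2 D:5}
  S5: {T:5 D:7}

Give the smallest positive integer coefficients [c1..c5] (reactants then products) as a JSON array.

J: 4·0+1·6+3·8 = 30 | 6·5+3·0 = 30
A: 4·0+1·0+3·4 = 12 | 6·2+3·0 = 12
T: 4·5+1·7+3·0 = 27 | 6·2+3·5 = 27
D: 4·5+1·7+3·8 = 51 | 6·5+3·7 = 51
gcd(4,1,3,6,3) = 1

Coefficients: [4, 1, 3, 6, 3]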